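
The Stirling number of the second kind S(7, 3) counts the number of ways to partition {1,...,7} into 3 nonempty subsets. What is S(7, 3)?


Using the explicit formula S(n,k) = (1/k!) sum_{j=0}^{k} (-1)^(k-j) C(k,j) j^n:
S(7, 3) = 301
Equivalently, S(n,k) is n! times the coefficient of x^n in the EGF (e^x - 1)^k / k!.

301


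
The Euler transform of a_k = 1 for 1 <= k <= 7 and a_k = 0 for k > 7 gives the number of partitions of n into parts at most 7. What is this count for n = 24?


Partitions of 24 into parts at most 7:
Using generating function (1-x)^(-1)(1-x^2)^(-1)...(1-x^7)^(-1),
the coefficient of x^24 = 733

733


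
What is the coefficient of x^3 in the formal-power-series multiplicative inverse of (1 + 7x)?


The inverse is 1/(1 + 7x). Apply the geometric identity 1/(1 - y) = sum_{k>=0} y^k with y = -7x:
1/(1 + 7x) = sum_{k>=0} (-7)^k x^k.
So the coefficient of x^3 is (-7)^3 = -343.

-343


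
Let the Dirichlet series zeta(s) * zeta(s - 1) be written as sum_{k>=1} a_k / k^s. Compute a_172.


Convolution gives a_k = sum_{d | k} d * 1 = sum_{d | k} d = sigma(k), the sum of positive divisors of k.
For k = 172, the divisors are 1, 2, 4, 43, 86, 172, so
sigma(172) = 1 + 2 + 4 + 43 + 86 + 172 = 308.

308


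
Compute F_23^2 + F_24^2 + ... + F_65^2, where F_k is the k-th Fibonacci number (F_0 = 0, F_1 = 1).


There is a standard identity sum_{k=0}^{N} F_k^2 = F_N * F_{N+1} (proved inductively from the telescoping relation F_k^2 = F_k F_{k+1} - F_{k-1} F_k). Then
sum_{k=23}^{65} F_k^2 = F_65 F_66 - F_22 F_23.
Computing: F_65 = 17167680177565, F_66 = 27777890035288, F_22 = 17711, F_23 = 28657.
Sum = 17167680177565 * 27777890035288 - 17711 * 28657 = 476881932133394135448369593.

476881932133394135448369593


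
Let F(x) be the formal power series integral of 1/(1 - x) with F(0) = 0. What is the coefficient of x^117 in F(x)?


1/(1 - x) = sum_{k>=0} x^k. Integrating termwise and using F(0) = 0 gives
F(x) = sum_{k>=0} x^(k+1) / (k+1) = sum_{m>=1} x^m / m = -ln(1 - x).
So the coefficient of x^117 is 1/117 = 1/117.

1/117


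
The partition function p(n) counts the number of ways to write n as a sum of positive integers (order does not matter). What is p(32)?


Using the generating function prod_{k>=1} 1/(1-x^k), we compute p(32).
By dynamic programming over parts 1 through 32:
p(32) = 8349

8349


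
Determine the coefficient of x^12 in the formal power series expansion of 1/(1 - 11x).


The geometric series identity gives 1/(1 - c x) = sum_{k>=0} c^k x^k, so the coefficient of x^k is c^k.
Here c = 11 and k = 12.
Computing: 11^12 = 3138428376721

3138428376721


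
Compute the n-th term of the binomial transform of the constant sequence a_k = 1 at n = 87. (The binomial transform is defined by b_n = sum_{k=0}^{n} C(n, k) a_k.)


With a_k = 1 for all k, b_n = sum_{k=0}^{n} C(n, k) = 2^n by the binomial theorem.
For n = 87: 2^87 = 154742504910672534362390528.

154742504910672534362390528


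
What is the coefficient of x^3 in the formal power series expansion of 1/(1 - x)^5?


The expansion 1/(1 - x)^r = sum_{k>=0} C(k + r - 1, r - 1) x^k follows from the multiset / negative-binomial theorem (or from repeated differentiation of the geometric series).
For r = 5 and k = 3:
C(7, 4) = 5040 / (24 * 6) = 35.

35


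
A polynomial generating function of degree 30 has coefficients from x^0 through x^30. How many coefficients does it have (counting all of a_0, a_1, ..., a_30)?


A polynomial of degree 30 takes the form a_0 + a_1 x + ... + a_30 x^30.
The number of coefficients is 30 + 1 = 31.

31


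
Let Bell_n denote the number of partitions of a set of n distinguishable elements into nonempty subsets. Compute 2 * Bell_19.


Bell_19 can be computed from the Bell triangle or from Dobinski's identity Bell_n = (1/e) * sum_{k>=0} k^n / k!.
Computing Bell_19 = 5832742205057.
Then 2 * 5832742205057 = 11665484410114.

11665484410114


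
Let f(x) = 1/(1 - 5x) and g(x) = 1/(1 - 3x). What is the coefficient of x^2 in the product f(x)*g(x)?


The coefficient of x^n in f*g is the Cauchy product: sum_{k=0}^{n} a^k * b^(n-k).
With a=5, b=3, n=2:
sum_{k=0}^{2} 5^k * 3^(2-k)
= 49

49


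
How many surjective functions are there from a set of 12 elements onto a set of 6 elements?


By inclusion-exclusion on which target elements are missed, the number of surjections from an n-set onto a k-set is
surj(n, k) = sum_{j=0}^{k} (-1)^j C(k, j) (k - j)^n.
Equivalently surj(n, k) = k! * S(n, k), where S(n, k) is the Stirling number of the second kind.
For n = 12, k = 6:
S(12, 6) = 1323652, so
surj = 6! * 1323652 = 720 * 1323652 = 953029440.

953029440


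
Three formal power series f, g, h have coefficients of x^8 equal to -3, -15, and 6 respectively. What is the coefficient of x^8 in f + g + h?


Series addition is componentwise:
-3 + -15 + 6
= -12

-12


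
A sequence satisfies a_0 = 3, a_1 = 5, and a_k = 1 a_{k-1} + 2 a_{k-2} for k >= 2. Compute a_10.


The characteristic equation is t^2 - 1 t - 2 = 0, with roots r_1 = 2 and r_2 = -1 (so c_1 = r_1 + r_2, c_2 = -r_1 r_2 as required).
One can use the closed form a_n = A r_1^n + B r_2^n, but direct iteration is more reliable:
a_0 = 3, a_1 = 5, a_2 = 11, a_3 = 21, a_4 = 43, a_5 = 85, a_6 = 171, a_7 = 341, a_8 = 683, a_9 = 1365, a_10 = 2731.
So a_10 = 2731.

2731


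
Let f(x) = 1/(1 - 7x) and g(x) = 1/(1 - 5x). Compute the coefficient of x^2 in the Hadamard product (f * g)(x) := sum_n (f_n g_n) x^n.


f has coefficients f_k = 7^k and g has coefficients g_k = 5^k, so the Hadamard product has coefficient (f*g)_k = 7^k * 5^k = 35^k.
For k = 2: 35^2 = 1225.

1225


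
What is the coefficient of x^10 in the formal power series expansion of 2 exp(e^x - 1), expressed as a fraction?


exp(e^x - 1) is the exponential generating function for the Bell numbers Bell_k: exp(e^x - 1) = sum_{k>=0} Bell_k x^k / k!.
So the coefficient of x^10 in 2 exp(e^x - 1) is 2 Bell_10 / 10!.
Computing: Bell_10 = 115975 and 10! = 3628800, giving
2 * 115975/3628800 = 4639/72576.

4639/72576


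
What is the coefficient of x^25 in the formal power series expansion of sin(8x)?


The Maclaurin series is sin(t) = sum_{k>=0} (-1)^k t^(2k+1) / (2k+1)!, so substituting t = 8x, only odd powers of x are nonzero, with coefficient of x^(2k+1) equal to (-1)^k 8^(2k+1) / (2k+1)!.
Write 25 = 2*12 + 1, giving the coefficient (-1)^12 * 8^25 / 25! = 37778931862957161709568/15511210043330985984000000 = 9007199254740992/3698160658676859375.

9007199254740992/3698160658676859375


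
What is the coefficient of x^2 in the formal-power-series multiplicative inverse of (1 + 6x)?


The inverse is 1/(1 + 6x). Apply the geometric identity 1/(1 - y) = sum_{k>=0} y^k with y = -6x:
1/(1 + 6x) = sum_{k>=0} (-6)^k x^k.
So the coefficient of x^2 is (-6)^2 = 36.

36


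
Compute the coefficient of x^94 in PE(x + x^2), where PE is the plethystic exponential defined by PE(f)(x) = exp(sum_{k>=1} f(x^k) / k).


With f(x) = x + x^2, the exponent is sum_{k>=1} (x^k + x^(2k)) / k = -ln(1 - x) - ln(1 - x^2). Exponentiating:
PE(x + x^2) = 1 / ((1 - x)(1 - x^2)).
This is the generating function for partitions of n into parts of size 1 or 2. The number of 2's can be any j in 0..47, and the rest are 1's, so
[x^94] = floor(94/2) + 1 = 48.

48


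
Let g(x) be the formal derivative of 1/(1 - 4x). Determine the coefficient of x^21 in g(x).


Differentiate termwise: d/dx sum_{k>=0} 4^k x^k = sum_{k>=1} k 4^k x^(k-1) = sum_{j>=0} (j+1) 4^(j+1) x^j.
Equivalently, d/dx [1/(1 - 4x)] = 4/(1 - 4x)^2.
For j = 21: 22 * 4^22 = 22 * 17592186044416 = 387028092977152.

387028092977152


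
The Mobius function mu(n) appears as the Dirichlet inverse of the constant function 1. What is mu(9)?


9 has a squared prime factor, so mu(9) = 0.
Factorization reveals a repeated prime.

0


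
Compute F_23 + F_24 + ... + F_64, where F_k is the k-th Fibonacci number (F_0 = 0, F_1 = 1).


Use the identity sum_{k=0}^{N} F_k = F_{N+2} - 1 (which follows from F_{k+2} - F_{k+1} = F_k). Then
sum_{k=23}^{64} F_k = (F_{66} - 1) - (F_{24} - 1) = F_{66} - F_{24}.
Computing: F_{66} = 27777890035288, F_{24} = 46368, so
Sum = 27777890035288 - 46368 = 27777889988920.

27777889988920


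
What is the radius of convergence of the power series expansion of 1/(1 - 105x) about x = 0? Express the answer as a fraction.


Expanding 1/(1 - 105x) = sum_{k>=0} 105^k x^k, the series converges when |105x| < 1, i.e., |x| < 1/105.
So the radius of convergence is 1/105 = 1/105.

1/105


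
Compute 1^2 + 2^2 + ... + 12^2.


This power sum has a closed form given by Faulhaber's formula
sum_{k=1}^{m} k^p = (1 / (p + 1)) * sum_{j=0}^{p} C(p + 1, j) B_j m^(p + 1 - j),
but for small m direct computation is fastest:
1 + 4 + 9 + 16 + 25 + 36 + 49 + 64 + 81 + 100 + 121 + 144 = 650.

650


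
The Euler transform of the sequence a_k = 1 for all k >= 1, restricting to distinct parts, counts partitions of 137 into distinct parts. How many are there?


Partitions of 137 into distinct parts can be computed via generating function.
Product (1+x)(1+x^2)(1+x^3)...
The coefficient of x^137 = 7755776

7755776


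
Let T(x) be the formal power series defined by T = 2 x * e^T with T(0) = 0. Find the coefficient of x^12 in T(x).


Apply the Lagrange inversion formula: if T = 2 x * phi(T) with phi(t) = e^t, then
[x^n] T = 2^n * (1/n) [t^(n-1)] phi(t)^n = 2^n * (1/n) [t^(n-1)] e^(n t) = 2^n * (1/n) * n^(n-1) / (n-1)! = 2^n * n^(n-1) / n!.
When c = 1 this is the Cayley count of rooted labeled trees on n vertices, divided by n!.
For n = 12: 2^12 * 12^11 / 12! = 4096 * 743008370688/479001600 = 12230590464/1925.

12230590464/1925


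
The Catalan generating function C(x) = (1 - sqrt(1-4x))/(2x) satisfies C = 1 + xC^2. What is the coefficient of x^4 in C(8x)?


Substituting x -> 8x scales the n-th coefficient by 8^n, so [x^4] C(8x) = 8^4 * C_4.
C_4 = C(2*4, 4)/(5) = 70/5 = 14.
So 8^4 * 14 = 4096 * 14 = 57344.

57344


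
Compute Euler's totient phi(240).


phi(n) counts integers in [1, n] coprime to n. Using the multiplicative formula phi(n) = n * prod_{p | n} (1 - 1/p):
240 = 2^4 * 3 * 5, so
phi(240) = 240 * (1 - 1/2) * (1 - 1/3) * (1 - 1/5) = 64.

64


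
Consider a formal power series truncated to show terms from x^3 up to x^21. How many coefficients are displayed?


From x^3 to x^21 inclusive, the count is 21 - 3 + 1 = 19.

19


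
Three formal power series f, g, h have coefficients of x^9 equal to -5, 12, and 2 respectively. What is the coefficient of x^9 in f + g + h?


Series addition is componentwise:
-5 + 12 + 2
= 9

9


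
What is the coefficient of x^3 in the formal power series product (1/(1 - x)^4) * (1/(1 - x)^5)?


Combine the factors: (1/(1 - x)^4) * (1/(1 - x)^5) = 1/(1 - x)^9.
Then use 1/(1 - x)^r = sum_{k>=0} C(k + r - 1, r - 1) x^k with r = 9 and k = 3:
C(11, 8) = 165.

165


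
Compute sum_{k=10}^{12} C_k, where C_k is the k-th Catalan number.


C_10 through C_12: 16796, 58786, 208012
Sum = 16796 + 58786 + 208012
= 283594

283594


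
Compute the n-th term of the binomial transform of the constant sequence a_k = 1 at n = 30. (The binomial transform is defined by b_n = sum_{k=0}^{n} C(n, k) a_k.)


With a_k = 1 for all k, b_n = sum_{k=0}^{n} C(n, k) = 2^n by the binomial theorem.
For n = 30: 2^30 = 1073741824.

1073741824


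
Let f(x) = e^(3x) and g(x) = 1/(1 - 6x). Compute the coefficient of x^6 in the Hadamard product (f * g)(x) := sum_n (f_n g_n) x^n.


Expanding: f_k = 3^k/k! (from e^(3x)) and g_k = 6^k (from 1/(1 - 6x)). So the Hadamard coefficient (f * g)_k = 3^k 6^k / k! = (18)^k / k!.
For k = 6: 18^6/6! = 34012224/720 = 236196/5.

236196/5


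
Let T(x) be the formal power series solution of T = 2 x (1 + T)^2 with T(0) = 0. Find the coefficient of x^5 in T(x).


Apply the Lagrange inversion formula: if T = 2 x * phi(T) with phi(t) = (1 + t)^2, then [x^n] T = 2^n * (1/n) [t^(n-1)] phi(t)^n = 2^n * (1/n) [t^(n-1)] (1 + t)^(2n) = 2^n * (1/n) C(2n, n-1).
Using the identity C(2n, n-1) = C(2n, n) * n / (n+1), the unscaled factor equals C(2n, n) / (n+1) = C_n, the n-th Catalan number.
For n = 5: C_5 = C(10, 5) / 6 = 252/6 = 42.
With the 2^5 = 32 factor, the coefficient is 32 * 42 = 1344.

1344


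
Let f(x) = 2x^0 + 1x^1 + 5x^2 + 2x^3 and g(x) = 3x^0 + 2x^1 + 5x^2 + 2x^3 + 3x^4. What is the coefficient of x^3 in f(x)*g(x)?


Cauchy product at x^3:
2*2 + 1*5 + 5*2 + 2*3
= 25

25


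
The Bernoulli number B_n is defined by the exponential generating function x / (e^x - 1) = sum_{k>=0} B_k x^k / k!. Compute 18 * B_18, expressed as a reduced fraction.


Bernoulli numbers can also be computed recursively via B_0 = 1 and sum_{j=0}^{m} C(m+1, j) B_j = 0 for m >= 1. Odd-index Bernoulli numbers vanish for k >= 3.
Computing B_18 = 43867/798, so 18 * B_18 = 18 * 43867/798 = 131601/133.

131601/133


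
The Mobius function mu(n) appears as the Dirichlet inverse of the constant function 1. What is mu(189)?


189 has a squared prime factor, so mu(189) = 0.
Factorization reveals a repeated prime.

0


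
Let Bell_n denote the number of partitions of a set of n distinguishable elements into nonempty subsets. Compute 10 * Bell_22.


Bell_22 can be computed from the Bell triangle or from Dobinski's identity Bell_n = (1/e) * sum_{k>=0} k^n / k!.
Computing Bell_22 = 4506715738447323.
Then 10 * 4506715738447323 = 45067157384473230.

45067157384473230


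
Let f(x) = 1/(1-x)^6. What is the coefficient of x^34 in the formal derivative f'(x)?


Differentiate: d/dx [ 1/(1-x)^r ] = r / (1-x)^(r+1).
Here r = 6, so f'(x) = 6 / (1-x)^7.
The expansion of 1/(1-x)^(r+1) has coefficient of x^n equal to C(n+r, r).
So the coefficient of x^34 in f'(x) is
6 * C(40, 6) = 6 * 3838380 = 23030280

23030280


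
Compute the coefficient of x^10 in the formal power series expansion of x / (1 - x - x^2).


Let f(x) = sum_{k>=0} a_k x^k. Multiplying f(x) * (1 - x - x^2) = x and matching coefficients gives a_0 = 0, a_1 = 1, and a_k = a_{k-1} + a_{k-2} for k >= 2. These are the Fibonacci numbers F_k.
Iterating from F_0 = 0, F_1 = 1:
F_0=0, F_1=1, F_2=1, F_3=2, F_4=3, F_5=5, F_6=8, F_7=13, F_8=21, F_9=34, ...
F_10 = 55.

55


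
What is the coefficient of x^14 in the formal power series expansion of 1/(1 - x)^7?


The negative binomial / multiset identity is
1/(1 - x)^r = sum_{k>=0} C(k + r - 1, r - 1) x^k.
Here r = 7 and k = 14, so the coefficient is
C(14 + 6, 6) = C(20, 6)
= 38760

38760


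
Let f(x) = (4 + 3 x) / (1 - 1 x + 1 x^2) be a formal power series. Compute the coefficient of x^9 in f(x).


Write f(x) = sum_{k>=0} a_k x^k. Multiplying both sides by 1 - 1 x + 1 x^2 gives
(1 - 1 x + 1 x^2) sum_{k>=0} a_k x^k = 4 + 3 x.
Matching coefficients:
 x^0: a_0 = 4
 x^1: a_1 - 1 a_0 = 3  =>  a_1 = 1*4 + 3 = 7
 x^k (k >= 2): a_k = 1 a_{k-1} - 1 a_{k-2}.
Iterating: a_2 = 3, a_3 = -4, a_4 = -7, a_5 = -3, a_6 = 4, a_7 = 7, a_8 = 3, a_9 = -4.
So the coefficient of x^9 is -4.

-4


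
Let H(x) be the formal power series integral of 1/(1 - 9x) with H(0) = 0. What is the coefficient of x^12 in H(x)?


1/(1 - 9x) = sum_{k>=0} 9^k x^k. Integrating termwise with H(0) = 0:
H(x) = sum_{k>=0} 9^k x^(k+1) / (k+1) = sum_{m>=1} 9^(m-1) x^m / m.
For m = 12: 9^11/12 = 31381059609/12 = 10460353203/4.

10460353203/4


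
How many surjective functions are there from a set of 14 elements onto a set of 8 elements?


By inclusion-exclusion on which target elements are missed, the number of surjections from an n-set onto a k-set is
surj(n, k) = sum_{j=0}^{k} (-1)^j C(k, j) (k - j)^n.
Equivalently surj(n, k) = k! * S(n, k), where S(n, k) is the Stirling number of the second kind.
For n = 14, k = 8:
S(14, 8) = 20912320, so
surj = 8! * 20912320 = 40320 * 20912320 = 843184742400.

843184742400


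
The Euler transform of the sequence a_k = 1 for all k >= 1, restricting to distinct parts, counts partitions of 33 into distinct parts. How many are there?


Partitions of 33 into distinct parts can be computed via generating function.
Product (1+x)(1+x^2)(1+x^3)...
The coefficient of x^33 = 448

448


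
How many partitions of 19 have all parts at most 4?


Using the generating function (1-x)^(-1)(1-x^2)^(-1)...(1-x^4)^(-1),
the coefficient of x^19 counts these restricted partitions.
Result = 94

94


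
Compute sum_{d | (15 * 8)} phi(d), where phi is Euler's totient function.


First, 15 * 8 = 120. One classical identity is sum_{d | n} phi(d) = n (each k in [1, n] has a unique gcd with n, and among the k's with gcd(k, n) = n/d there are phi(d) of them). So the sum equals 120. We also verify directly:
Divisors of 120: 1, 2, 3, 4, 5, 6, 8, 10, 12, 15, 20, 24, 30, 40, 60, 120.
phi values: 1, 1, 2, 2, 4, 2, 4, 4, 4, 8, 8, 8, 8, 16, 16, 32.
Sum = 120.

120


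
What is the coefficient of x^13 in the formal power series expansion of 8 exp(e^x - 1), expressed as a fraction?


exp(e^x - 1) is the exponential generating function for the Bell numbers Bell_k: exp(e^x - 1) = sum_{k>=0} Bell_k x^k / k!.
So the coefficient of x^13 in 8 exp(e^x - 1) is 8 Bell_13 / 13!.
Computing: Bell_13 = 27644437 and 13! = 6227020800, giving
8 * 27644437/6227020800 = 27644437/778377600.

27644437/778377600


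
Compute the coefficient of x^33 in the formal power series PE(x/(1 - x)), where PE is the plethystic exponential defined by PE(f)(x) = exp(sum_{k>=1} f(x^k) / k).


For f(x) = x/(1 - x) we have
sum_{k>=1} f(x^k) / k = sum_{k>=1} (1/k) * x^k / (1 - x^k) = sum_{k, m >= 1} x^(k m) / k,
which after exponentiating simplifies to
PE(x/(1 - x)) = prod_{k>=1} 1 / (1 - x^k).
This is the generating function for the partition function p(n), so the coefficient of x^33 is p(33).
Computing p(33) by dynamic programming over parts 1, 2, ..., 33: p(33) = 10143.

10143


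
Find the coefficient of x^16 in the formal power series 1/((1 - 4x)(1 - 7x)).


By partial fractions or Cauchy convolution:
The coefficient equals sum_{k=0}^{16} 4^k * 7^(16-k).
= 77537778039341

77537778039341


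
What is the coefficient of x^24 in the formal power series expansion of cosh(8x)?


The Maclaurin series is cosh(t) = sum_{m>=0} t^(2m) / (2m)!, so substituting t = 8x, only even powers of x are nonzero, with coefficient of x^(2m) equal to 8^(2m) / (2m)!.
For x^24 the coefficient is 8^24/24! = 4722366482869645213696/620448401733239439360000 = 1125899906842624/147926426347074375.

1125899906842624/147926426347074375


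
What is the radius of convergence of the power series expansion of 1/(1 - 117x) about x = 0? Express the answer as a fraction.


Expanding 1/(1 - 117x) = sum_{k>=0} 117^k x^k, the series converges when |117x| < 1, i.e., |x| < 1/117.
So the radius of convergence is 1/117 = 1/117.

1/117


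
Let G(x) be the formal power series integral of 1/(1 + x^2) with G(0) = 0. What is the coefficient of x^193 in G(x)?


1/(1 + x^2) = sum_{j>=0} (-1)^j x^(2j). Integrating termwise with G(0) = 0:
G(x) = sum_{j>=0} (-1)^j x^(2j+1) / (2j+1) = arctan(x).
Only odd powers are nonzero. For x^193 write 193 = 2*96 + 1, giving
(-1)^96 / 193 = 1/193 = 1/193.

1/193


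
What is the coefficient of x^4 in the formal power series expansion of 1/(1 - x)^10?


The negative binomial / multiset identity is
1/(1 - x)^r = sum_{k>=0} C(k + r - 1, r - 1) x^k.
Here r = 10 and k = 4, so the coefficient is
C(4 + 9, 9) = C(13, 9)
= 715

715


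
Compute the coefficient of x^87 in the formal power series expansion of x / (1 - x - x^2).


Let f(x) = sum_{k>=0} a_k x^k. Multiplying f(x) * (1 - x - x^2) = x and matching coefficients gives a_0 = 0, a_1 = 1, and a_k = a_{k-1} + a_{k-2} for k >= 2. These are the Fibonacci numbers F_k.
Iterating from F_0 = 0, F_1 = 1:
F_0=0, F_1=1, F_2=1, F_3=2, F_4=3, F_5=5, F_6=8, F_7=13, F_8=21, F_9=34, ...
F_87 = 679891637638612258.

679891637638612258


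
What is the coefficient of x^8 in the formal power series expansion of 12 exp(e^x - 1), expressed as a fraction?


exp(e^x - 1) is the exponential generating function for the Bell numbers Bell_k: exp(e^x - 1) = sum_{k>=0} Bell_k x^k / k!.
So the coefficient of x^8 in 12 exp(e^x - 1) is 12 Bell_8 / 8!.
Computing: Bell_8 = 4140 and 8! = 40320, giving
12 * 4140/40320 = 69/56.

69/56


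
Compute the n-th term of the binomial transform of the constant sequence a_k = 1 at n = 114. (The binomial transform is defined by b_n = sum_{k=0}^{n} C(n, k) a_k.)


With a_k = 1 for all k, b_n = sum_{k=0}^{n} C(n, k) = 2^n by the binomial theorem.
For n = 114: 2^114 = 20769187434139310514121985316880384.

20769187434139310514121985316880384


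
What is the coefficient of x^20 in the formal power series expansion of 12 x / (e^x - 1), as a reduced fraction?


The exponential generating function for Bernoulli numbers is
x / (e^x - 1) = sum_{k>=0} B_k x^k / k!.
So the coefficient of x^20 in 12 x / (e^x - 1) is 12 B_20 / 20!.
Computing: B_20 = -174611/330, 20! = 2432902008176640000, giving
12 * -174611/330 / 2432902008176640000 = -174611/66904805224857600000.

-174611/66904805224857600000


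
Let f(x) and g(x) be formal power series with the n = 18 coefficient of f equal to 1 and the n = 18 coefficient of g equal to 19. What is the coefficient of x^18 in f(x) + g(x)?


Addition of formal power series is termwise.
The coefficient of x^18 in f + g = 1 + 19
= 20

20


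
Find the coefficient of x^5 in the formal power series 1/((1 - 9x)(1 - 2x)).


By partial fractions or Cauchy convolution:
The coefficient equals sum_{k=0}^{5} 9^k * 2^(5-k).
= 75911

75911


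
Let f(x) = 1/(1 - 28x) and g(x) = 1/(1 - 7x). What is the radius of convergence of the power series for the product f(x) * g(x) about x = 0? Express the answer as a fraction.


The radius of 1/(1 - 28x) is 1/28 (nearest singularity at x = 1/28), and the radius of 1/(1 - 7x) is 1/7.
The product f(x)*g(x) = 1/((1 - 28x)(1 - 7x)) has singularities at both 1/28 and 1/7, so its radius of convergence is the distance to the nearest one:
min(1/28, 1/7) = 1/28.

1/28


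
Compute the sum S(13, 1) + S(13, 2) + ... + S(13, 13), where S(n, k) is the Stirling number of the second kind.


By definition, S(n, k) counts partitions of an n-set into exactly k nonempty blocks.
Computing row n = 13 for k = 1..13:
S(13, k): 1, 4095, 261625, 2532530, 7508501, 9321312, 5715424, 1899612, 359502, 39325, 2431, 78, 1
Sum = 27644437. (This equals Bell_13 since the sum runs over all k.)

27644437


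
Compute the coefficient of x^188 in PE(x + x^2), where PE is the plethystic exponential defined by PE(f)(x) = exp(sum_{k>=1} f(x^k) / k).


With f(x) = x + x^2, the exponent is sum_{k>=1} (x^k + x^(2k)) / k = -ln(1 - x) - ln(1 - x^2). Exponentiating:
PE(x + x^2) = 1 / ((1 - x)(1 - x^2)).
This is the generating function for partitions of n into parts of size 1 or 2. The number of 2's can be any j in 0..94, and the rest are 1's, so
[x^188] = floor(188/2) + 1 = 95.

95


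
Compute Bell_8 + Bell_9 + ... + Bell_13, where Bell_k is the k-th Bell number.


Recall Bell_k counts set partitions of a k-set (with Bell_0 = 1 by convention).
Bell_8 through Bell_13: 4140, 21147, 115975, 678570, 4213597, 27644437
Sum = 4140 + 21147 + 115975 + 678570 + 4213597 + 27644437 = 32677866.

32677866


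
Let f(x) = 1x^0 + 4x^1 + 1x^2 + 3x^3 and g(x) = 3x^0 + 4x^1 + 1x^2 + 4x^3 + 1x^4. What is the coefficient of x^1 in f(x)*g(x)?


Cauchy product at x^1:
1*4 + 4*3
= 16

16


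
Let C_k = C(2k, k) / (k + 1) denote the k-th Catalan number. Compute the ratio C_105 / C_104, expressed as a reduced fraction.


Using C_k = (2k)! / (k! (k+1)!), the ratio C_{k+1}/C_k simplifies to
C_{k+1}/C_k = [(2k+2)! / ((k+1)! (k+2)!)] * [k! (k+1)! / (2k)!]
 = (2k+2)(2k+1) / ((k+1)(k+2)) = 2(2k+1) / (k+2).
For k = 104: 2(2*104 + 1) / (104 + 2) = 418/106 = 209/53.

209/53


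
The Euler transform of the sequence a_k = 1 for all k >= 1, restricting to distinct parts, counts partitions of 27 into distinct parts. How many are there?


Partitions of 27 into distinct parts can be computed via generating function.
Product (1+x)(1+x^2)(1+x^3)...
The coefficient of x^27 = 192

192


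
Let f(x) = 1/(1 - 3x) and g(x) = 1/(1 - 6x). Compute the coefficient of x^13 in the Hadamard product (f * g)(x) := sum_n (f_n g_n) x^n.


f has coefficients f_k = 3^k and g has coefficients g_k = 6^k, so the Hadamard product has coefficient (f*g)_k = 3^k * 6^k = 18^k.
For k = 13: 18^13 = 20822964865671168.

20822964865671168


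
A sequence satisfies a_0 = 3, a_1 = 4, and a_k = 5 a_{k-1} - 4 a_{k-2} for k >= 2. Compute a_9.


The characteristic equation is t^2 - 5 t + 4 = 0, with roots r_1 = 4 and r_2 = 1 (so c_1 = r_1 + r_2, c_2 = -r_1 r_2 as required).
One can use the closed form a_n = A r_1^n + B r_2^n, but direct iteration is more reliable:
a_0 = 3, a_1 = 4, a_2 = 8, a_3 = 24, a_4 = 88, a_5 = 344, a_6 = 1368, a_7 = 5464, a_8 = 21848, a_9 = 87384.
So a_9 = 87384.

87384


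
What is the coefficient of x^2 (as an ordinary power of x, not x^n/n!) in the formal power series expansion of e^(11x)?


The exponential series is e^y = sum_{k>=0} y^k / k!. Substituting y = 11x gives
e^(11x) = sum_{k>=0} 11^k x^k / k!.
So the coefficient of x^n is a^n/n! with a = 11, n = 2:
11^2 / 2! = 121/2 = 121/2

121/2


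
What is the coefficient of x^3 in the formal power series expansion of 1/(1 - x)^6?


The expansion 1/(1 - x)^r = sum_{k>=0} C(k + r - 1, r - 1) x^k follows from the multiset / negative-binomial theorem (or from repeated differentiation of the geometric series).
For r = 6 and k = 3:
C(8, 5) = 40320 / (120 * 6) = 56.

56


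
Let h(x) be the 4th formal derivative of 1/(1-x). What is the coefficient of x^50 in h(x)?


Differentiating 4 times: d^4/dx^4 [1/(1-x)] = 4!/(1-x)^5.
The expansion 1/(1-x)^5 = sum_{k>=0} C(k+4, 4) x^k, so the coefficient of x^n in 4!/(1-x)^5 is 4! * C(n+4, 4).
For n = 50: 24 * C(54, 4) = 24 * 316251 = 7590024

7590024


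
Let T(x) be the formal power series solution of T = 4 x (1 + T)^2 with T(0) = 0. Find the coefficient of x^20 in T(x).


Apply the Lagrange inversion formula: if T = 4 x * phi(T) with phi(t) = (1 + t)^2, then [x^n] T = 4^n * (1/n) [t^(n-1)] phi(t)^n = 4^n * (1/n) [t^(n-1)] (1 + t)^(2n) = 4^n * (1/n) C(2n, n-1).
Using the identity C(2n, n-1) = C(2n, n) * n / (n+1), the unscaled factor equals C(2n, n) / (n+1) = C_n, the n-th Catalan number.
For n = 20: C_20 = C(40, 20) / 21 = 137846528820/21 = 6564120420.
With the 4^20 = 1099511627776 factor, the coefficient is 1099511627776 * 6564120420 = 7217326727911880785920.

7217326727911880785920


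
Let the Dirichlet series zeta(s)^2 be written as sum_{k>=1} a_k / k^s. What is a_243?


The Dirichlet convolution of the constant function 1 with itself gives (1 * 1)(k) = sum_{d | k} 1 = d(k), the number of positive divisors of k.
Since zeta(s) = sum_{k>=1} 1/k^s, we have zeta(s)^2 = sum_{k>=1} d(k)/k^s, so a_k = d(k).
For k = 243: the divisors are 1, 3, 9, 27, 81, 243.
Count = 6.

6


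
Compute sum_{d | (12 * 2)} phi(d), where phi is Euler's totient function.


First, 12 * 2 = 24. One classical identity is sum_{d | n} phi(d) = n (each k in [1, n] has a unique gcd with n, and among the k's with gcd(k, n) = n/d there are phi(d) of them). So the sum equals 24. We also verify directly:
Divisors of 24: 1, 2, 3, 4, 6, 8, 12, 24.
phi values: 1, 1, 2, 2, 2, 4, 4, 8.
Sum = 24.

24


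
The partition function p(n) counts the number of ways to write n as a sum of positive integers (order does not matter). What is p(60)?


Using the generating function prod_{k>=1} 1/(1-x^k), we compute p(60).
By dynamic programming over parts 1 through 60:
p(60) = 966467

966467


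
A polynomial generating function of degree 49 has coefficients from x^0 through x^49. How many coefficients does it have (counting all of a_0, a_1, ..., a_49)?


A polynomial of degree 49 takes the form a_0 + a_1 x + ... + a_49 x^49.
The number of coefficients is 49 + 1 = 50.

50


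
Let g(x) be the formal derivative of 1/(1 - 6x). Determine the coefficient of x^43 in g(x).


Differentiate termwise: d/dx sum_{k>=0} 6^k x^k = sum_{k>=1} k 6^k x^(k-1) = sum_{j>=0} (j+1) 6^(j+1) x^j.
Equivalently, d/dx [1/(1 - 6x)] = 6/(1 - 6x)^2.
For j = 43: 44 * 6^44 = 44 * 17324272922341479351919144385642496 = 762268008583025091484442352968269824.

762268008583025091484442352968269824


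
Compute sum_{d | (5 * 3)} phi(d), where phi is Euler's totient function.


First, 5 * 3 = 15. One classical identity is sum_{d | n} phi(d) = n (each k in [1, n] has a unique gcd with n, and among the k's with gcd(k, n) = n/d there are phi(d) of them). So the sum equals 15. We also verify directly:
Divisors of 15: 1, 3, 5, 15.
phi values: 1, 2, 4, 8.
Sum = 15.

15


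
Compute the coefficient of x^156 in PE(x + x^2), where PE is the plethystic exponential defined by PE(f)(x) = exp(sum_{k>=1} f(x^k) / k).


With f(x) = x + x^2, the exponent is sum_{k>=1} (x^k + x^(2k)) / k = -ln(1 - x) - ln(1 - x^2). Exponentiating:
PE(x + x^2) = 1 / ((1 - x)(1 - x^2)).
This is the generating function for partitions of n into parts of size 1 or 2. The number of 2's can be any j in 0..78, and the rest are 1's, so
[x^156] = floor(156/2) + 1 = 79.

79


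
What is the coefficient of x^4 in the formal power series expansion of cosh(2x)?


The Maclaurin series is cosh(t) = sum_{m>=0} t^(2m) / (2m)!, so substituting t = 2x, only even powers of x are nonzero, with coefficient of x^(2m) equal to 2^(2m) / (2m)!.
For x^4 the coefficient is 2^4/4! = 16/24 = 2/3.

2/3


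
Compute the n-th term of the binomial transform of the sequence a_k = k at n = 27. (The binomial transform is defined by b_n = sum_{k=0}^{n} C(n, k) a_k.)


With a_k = k, b_n = sum_{k=0}^{n} C(n, k) k. Using k * C(n, k) = n * C(n-1, k-1) gives b_n = n * sum_{k>=1} C(n-1, k-1) = n * 2^(n-1).
For n = 27: 27 * 2^26 = 27 * 67108864 = 1811939328.

1811939328


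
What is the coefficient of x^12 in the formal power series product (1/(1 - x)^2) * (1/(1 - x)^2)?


Combine the factors: (1/(1 - x)^2) * (1/(1 - x)^2) = 1/(1 - x)^4.
Then use 1/(1 - x)^r = sum_{k>=0} C(k + r - 1, r - 1) x^k with r = 4 and k = 12:
C(15, 3) = 455.

455


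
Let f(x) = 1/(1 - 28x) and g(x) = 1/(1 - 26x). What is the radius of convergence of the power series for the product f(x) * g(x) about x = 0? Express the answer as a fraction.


The radius of 1/(1 - 28x) is 1/28 (nearest singularity at x = 1/28), and the radius of 1/(1 - 26x) is 1/26.
The product f(x)*g(x) = 1/((1 - 28x)(1 - 26x)) has singularities at both 1/28 and 1/26, so its radius of convergence is the distance to the nearest one:
min(1/28, 1/26) = 1/28.

1/28


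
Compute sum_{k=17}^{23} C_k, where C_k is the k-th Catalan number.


C_17 through C_23: 129644790, 477638700, 1767263190, 6564120420, 24466267020, 91482563640, 343059613650
Sum = 129644790 + 477638700 + 1767263190 + 6564120420 + 24466267020 + 91482563640 + 343059613650
= 467947111410

467947111410


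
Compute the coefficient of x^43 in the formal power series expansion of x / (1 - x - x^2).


Let f(x) = sum_{k>=0} a_k x^k. Multiplying f(x) * (1 - x - x^2) = x and matching coefficients gives a_0 = 0, a_1 = 1, and a_k = a_{k-1} + a_{k-2} for k >= 2. These are the Fibonacci numbers F_k.
Iterating from F_0 = 0, F_1 = 1:
F_0=0, F_1=1, F_2=1, F_3=2, F_4=3, F_5=5, F_6=8, F_7=13, F_8=21, F_9=34, ...
F_43 = 433494437.

433494437


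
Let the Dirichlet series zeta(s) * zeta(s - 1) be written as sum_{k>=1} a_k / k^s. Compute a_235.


Convolution gives a_k = sum_{d | k} d * 1 = sum_{d | k} d = sigma(k), the sum of positive divisors of k.
For k = 235, the divisors are 1, 5, 47, 235, so
sigma(235) = 1 + 5 + 47 + 235 = 288.

288


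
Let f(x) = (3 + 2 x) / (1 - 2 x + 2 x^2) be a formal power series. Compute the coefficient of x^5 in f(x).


Write f(x) = sum_{k>=0} a_k x^k. Multiplying both sides by 1 - 2 x + 2 x^2 gives
(1 - 2 x + 2 x^2) sum_{k>=0} a_k x^k = 3 + 2 x.
Matching coefficients:
 x^0: a_0 = 3
 x^1: a_1 - 2 a_0 = 2  =>  a_1 = 2*3 + 2 = 8
 x^k (k >= 2): a_k = 2 a_{k-1} - 2 a_{k-2}.
Iterating: a_2 = 10, a_3 = 4, a_4 = -12, a_5 = -32.
So the coefficient of x^5 is -32.

-32


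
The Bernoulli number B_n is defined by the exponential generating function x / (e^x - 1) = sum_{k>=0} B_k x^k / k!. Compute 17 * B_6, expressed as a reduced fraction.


Bernoulli numbers can also be computed recursively via B_0 = 1 and sum_{j=0}^{m} C(m+1, j) B_j = 0 for m >= 1. Odd-index Bernoulli numbers vanish for k >= 3.
Computing B_6 = 1/42, so 17 * B_6 = 17 * 1/42 = 17/42.

17/42


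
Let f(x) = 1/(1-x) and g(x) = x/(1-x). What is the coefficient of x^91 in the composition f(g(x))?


First simplify the composition: f(g(x)) = 1/(1 - x/(1-x)) = (1-x)/((1-x) - x) = (1-x)/(1-2x).
Now extract the coefficient. Write (1-x)/(1-2x) = 1/(1-2x) - x/(1-2x).
The coefficient of x^n in 1/(1-2x) is 2^n, and in x/(1-2x) is 2^(n-1) (for n >= 1).
So the coefficient of x^91 is 2^91 - 2^90 = 2475880078570760549798248448 - 1237940039285380274899124224 = 1237940039285380274899124224.

1237940039285380274899124224


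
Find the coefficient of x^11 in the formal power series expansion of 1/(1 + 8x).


Write 1/(1 + c x) = 1/(1 - (-c) x) and apply the geometric-series identity
1/(1 - y) = sum_{k>=0} y^k to get 1/(1 + c x) = sum_{k>=0} (-c)^k x^k.
So the coefficient of x^k is (-c)^k = (-1)^k * c^k.
Here c = 8 and k = 11:
(-8)^11 = -1 * 8589934592 = -8589934592

-8589934592


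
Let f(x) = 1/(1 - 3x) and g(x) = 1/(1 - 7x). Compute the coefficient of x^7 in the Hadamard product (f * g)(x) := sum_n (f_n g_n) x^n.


f has coefficients f_k = 3^k and g has coefficients g_k = 7^k, so the Hadamard product has coefficient (f*g)_k = 3^k * 7^k = 21^k.
For k = 7: 21^7 = 1801088541.

1801088541


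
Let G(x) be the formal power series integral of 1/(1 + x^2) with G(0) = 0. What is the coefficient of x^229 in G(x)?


1/(1 + x^2) = sum_{j>=0} (-1)^j x^(2j). Integrating termwise with G(0) = 0:
G(x) = sum_{j>=0} (-1)^j x^(2j+1) / (2j+1) = arctan(x).
Only odd powers are nonzero. For x^229 write 229 = 2*114 + 1, giving
(-1)^114 / 229 = 1/229 = 1/229.

1/229


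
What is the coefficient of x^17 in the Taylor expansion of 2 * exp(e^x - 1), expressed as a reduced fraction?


exp(e^x - 1) = sum_{k>=0} Bell_k x^k / k!, where Bell_k is the k-th Bell number.
So the coefficient of x^17 is 2 * Bell_17 / 17!.
Computing: Bell_17 = 82864869804 and 17! = 355687428096000, giving
2 * 82864869804/355687428096000 = 255755771/548900352000.

255755771/548900352000


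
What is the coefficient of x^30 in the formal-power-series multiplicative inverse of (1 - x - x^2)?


Let the inverse be f(x) = sum_{k>=0} a_k x^k. From f(x) * (1 - x - x^2) = 1 and matching coefficients:
 x^0: a_0 = 1.
 x^1: a_1 - a_0 = 0, so a_1 = 1.
 x^k (k >= 2): a_k - a_{k-1} - a_{k-2} = 0, i.e. a_k = a_{k-1} + a_{k-2}.
This is the Fibonacci-type recurrence shifted so that a_0 = a_1 = 1.
Iterating: a_0=1, a_1=1, a_2=2, a_3=3, a_4=5, a_5=8, a_6=13, a_7=21, a_8=34, a_9=55, ...
a_30 = 1346269.

1346269


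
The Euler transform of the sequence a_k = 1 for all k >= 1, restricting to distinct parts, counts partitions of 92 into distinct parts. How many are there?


Partitions of 92 into distinct parts can be computed via generating function.
Product (1+x)(1+x^2)(1+x^3)...
The coefficient of x^92 = 225585

225585


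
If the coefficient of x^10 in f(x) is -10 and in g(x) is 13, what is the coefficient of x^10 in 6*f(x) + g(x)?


Scalar multiplication scales coefficients: 6 * -10 = -60.
Then add the g coefficient: -60 + 13
= -47

-47


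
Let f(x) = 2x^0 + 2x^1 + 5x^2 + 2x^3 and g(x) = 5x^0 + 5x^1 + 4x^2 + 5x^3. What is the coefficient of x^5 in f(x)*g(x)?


Cauchy product at x^5:
5*5 + 2*4
= 33

33


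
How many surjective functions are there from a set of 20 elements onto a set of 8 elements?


By inclusion-exclusion on which target elements are missed, the number of surjections from an n-set onto a k-set is
surj(n, k) = sum_{j=0}^{k} (-1)^j C(k, j) (k - j)^n.
Equivalently surj(n, k) = k! * S(n, k), where S(n, k) is the Stirling number of the second kind.
For n = 20, k = 8:
S(20, 8) = 15170932662679, so
surj = 8! * 15170932662679 = 40320 * 15170932662679 = 611692004959217280.

611692004959217280


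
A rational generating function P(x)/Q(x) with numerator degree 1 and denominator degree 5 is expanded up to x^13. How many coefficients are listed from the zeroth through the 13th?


Expanding up to x^13 gives the coefficients for x^0, x^1, ..., x^13.
That is 13 + 1 = 14 coefficients in total.

14


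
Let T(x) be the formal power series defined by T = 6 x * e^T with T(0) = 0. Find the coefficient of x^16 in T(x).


Apply the Lagrange inversion formula: if T = 6 x * phi(T) with phi(t) = e^t, then
[x^n] T = 6^n * (1/n) [t^(n-1)] phi(t)^n = 6^n * (1/n) [t^(n-1)] e^(n t) = 6^n * (1/n) * n^(n-1) / (n-1)! = 6^n * n^(n-1) / n!.
When c = 1 this is the Cayley count of rooted labeled trees on n vertices, divided by n!.
For n = 16: 6^16 * 16^15 / 16! = 2821109907456 * 1152921504606846976/20922789888000 = 136157723851059414171648/875875.

136157723851059414171648/875875


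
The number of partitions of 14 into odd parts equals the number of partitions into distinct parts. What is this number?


Computing partitions of 14 into odd parts (1, 3, 5, ...):
Using the generating function prod_{k>=0} 1/(1-x^(2k+1)),
the count is 22

22


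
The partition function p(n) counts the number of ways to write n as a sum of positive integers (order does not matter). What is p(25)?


Using the generating function prod_{k>=1} 1/(1-x^k), we compute p(25).
By dynamic programming over parts 1 through 25:
p(25) = 1958

1958


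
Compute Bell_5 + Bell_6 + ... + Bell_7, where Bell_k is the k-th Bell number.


Recall Bell_k counts set partitions of a k-set (with Bell_0 = 1 by convention).
Bell_5 through Bell_7: 52, 203, 877
Sum = 52 + 203 + 877 = 1132.

1132


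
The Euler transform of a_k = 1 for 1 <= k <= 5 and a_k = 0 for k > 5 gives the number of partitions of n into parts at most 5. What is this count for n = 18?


Partitions of 18 into parts at most 5:
Using generating function (1-x)^(-1)(1-x^2)^(-1)...(1-x^5)^(-1),
the coefficient of x^18 = 141

141


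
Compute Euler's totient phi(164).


phi(n) counts integers in [1, n] coprime to n. Using the multiplicative formula phi(n) = n * prod_{p | n} (1 - 1/p):
164 = 2^2 * 41, so
phi(164) = 164 * (1 - 1/2) * (1 - 1/41) = 80.

80


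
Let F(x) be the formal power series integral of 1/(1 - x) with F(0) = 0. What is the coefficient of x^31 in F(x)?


1/(1 - x) = sum_{k>=0} x^k. Integrating termwise and using F(0) = 0 gives
F(x) = sum_{k>=0} x^(k+1) / (k+1) = sum_{m>=1} x^m / m = -ln(1 - x).
So the coefficient of x^31 is 1/31 = 1/31.

1/31


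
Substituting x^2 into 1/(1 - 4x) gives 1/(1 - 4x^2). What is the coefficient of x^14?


The coefficient of x^(2m) in 1/(1 - 4x^2) is 4^m.
With n = 14 = 2*7, the coefficient is 4^7 = 16384.

16384


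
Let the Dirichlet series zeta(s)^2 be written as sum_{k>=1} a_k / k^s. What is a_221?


The Dirichlet convolution of the constant function 1 with itself gives (1 * 1)(k) = sum_{d | k} 1 = d(k), the number of positive divisors of k.
Since zeta(s) = sum_{k>=1} 1/k^s, we have zeta(s)^2 = sum_{k>=1} d(k)/k^s, so a_k = d(k).
For k = 221: the divisors are 1, 13, 17, 221.
Count = 4.

4


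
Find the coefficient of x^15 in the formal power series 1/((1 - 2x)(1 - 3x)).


By partial fractions or Cauchy convolution:
The coefficient equals sum_{k=0}^{15} 2^k * 3^(15-k).
= 42981185

42981185


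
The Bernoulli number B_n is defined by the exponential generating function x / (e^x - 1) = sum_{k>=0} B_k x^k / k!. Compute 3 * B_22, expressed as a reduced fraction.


Bernoulli numbers can also be computed recursively via B_0 = 1 and sum_{j=0}^{m} C(m+1, j) B_j = 0 for m >= 1. Odd-index Bernoulli numbers vanish for k >= 3.
Computing B_22 = 854513/138, so 3 * B_22 = 3 * 854513/138 = 854513/46.

854513/46
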